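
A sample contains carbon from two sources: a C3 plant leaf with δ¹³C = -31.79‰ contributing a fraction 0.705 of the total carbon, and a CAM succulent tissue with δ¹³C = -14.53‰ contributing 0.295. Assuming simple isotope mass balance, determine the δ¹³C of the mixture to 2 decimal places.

-26.70‰

δ_mix = f_A·δ_A + f_B·δ_B
δ_mix = 0.705 × (-31.79) + 0.295 × (-14.53)
δ_mix = -22.412 + -4.286 = -26.698‰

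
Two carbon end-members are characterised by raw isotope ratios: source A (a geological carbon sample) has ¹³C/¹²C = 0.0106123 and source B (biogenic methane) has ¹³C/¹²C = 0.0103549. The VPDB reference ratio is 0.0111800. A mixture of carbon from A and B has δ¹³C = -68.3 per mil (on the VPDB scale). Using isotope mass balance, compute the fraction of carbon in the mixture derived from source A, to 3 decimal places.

0.239

δ_A = (0.0106123/0.0111800 − 1)×1000 = (0.949222 − 1)×1000 = -50.778 per mil
δ_B = (0.0103549/0.0111800 − 1)×1000 = (0.926199 − 1)×1000 = -73.801 per mil
f_A = (δ_mix − δ_B)/(δ_A − δ_B) = (-68.3 − (-73.801))/(-50.778 − (-73.801))
f_A = 5.501 / 23.023 = 0.2390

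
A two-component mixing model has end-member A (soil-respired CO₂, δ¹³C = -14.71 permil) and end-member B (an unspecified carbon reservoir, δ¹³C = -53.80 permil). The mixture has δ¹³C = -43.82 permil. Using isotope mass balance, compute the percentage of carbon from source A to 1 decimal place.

25.5%

δ_mix = f_A·δ_A + (1 − f_A)·δ_B  ⇒  f_A = (δ_mix − δ_B)/(δ_A − δ_B)
f_A = (-43.82 − (-53.80)) / (-14.71 − (-53.80))
f_A = 9.98 / 39.09 = 0.2553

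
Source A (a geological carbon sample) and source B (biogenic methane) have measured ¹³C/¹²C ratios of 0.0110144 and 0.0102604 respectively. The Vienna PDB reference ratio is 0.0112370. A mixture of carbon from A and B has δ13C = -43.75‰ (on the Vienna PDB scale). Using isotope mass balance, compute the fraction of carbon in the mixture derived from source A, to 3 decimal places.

0.643

δ_A = (0.0110144/0.0112370 − 1)×1000 = (0.980190 − 1)×1000 = -19.810‰
δ_B = (0.0102604/0.0112370 − 1)×1000 = (0.913091 − 1)×1000 = -86.909‰
f_A = (δ_mix − δ_B)/(δ_A − δ_B) = (-43.75 − (-86.909))/(-19.810 − (-86.909))
f_A = 43.159 / 67.100 = 0.6432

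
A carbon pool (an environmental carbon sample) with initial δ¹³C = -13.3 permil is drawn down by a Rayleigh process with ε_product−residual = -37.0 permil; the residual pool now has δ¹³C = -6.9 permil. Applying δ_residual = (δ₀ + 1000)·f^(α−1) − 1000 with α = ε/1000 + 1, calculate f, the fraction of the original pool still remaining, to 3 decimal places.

0.840

α − 1 = ε/1000 = -0.0370
(δ_res + 1000)/(δ₀ + 1000) = (-6.9 + 1000)/(-13.3 + 1000) = 993.1/986.7 = 1.006486
f = 1.006486^(1/-0.0370) = exp(ln(1.006486)/-0.0370) = exp(0.00647/-0.0370)
f = exp(-0.1747) = 0.8397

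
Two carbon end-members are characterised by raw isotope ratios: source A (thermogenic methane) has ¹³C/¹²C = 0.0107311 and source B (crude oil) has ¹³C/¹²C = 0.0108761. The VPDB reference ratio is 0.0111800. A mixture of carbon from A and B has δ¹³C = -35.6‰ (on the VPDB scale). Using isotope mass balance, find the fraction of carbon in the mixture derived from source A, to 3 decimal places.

δ_A = (0.0107311/0.0111800 − 1)×1000 = (0.959848 − 1)×1000 = -40.152‰
δ_B = (0.0108761/0.0111800 − 1)×1000 = (0.972818 − 1)×1000 = -27.182‰
f_A = (δ_mix − δ_B)/(δ_A − δ_B) = (-35.6 − (-27.182))/(-40.152 − (-27.182))
f_A = -8.418 / -12.970 = 0.6490

0.649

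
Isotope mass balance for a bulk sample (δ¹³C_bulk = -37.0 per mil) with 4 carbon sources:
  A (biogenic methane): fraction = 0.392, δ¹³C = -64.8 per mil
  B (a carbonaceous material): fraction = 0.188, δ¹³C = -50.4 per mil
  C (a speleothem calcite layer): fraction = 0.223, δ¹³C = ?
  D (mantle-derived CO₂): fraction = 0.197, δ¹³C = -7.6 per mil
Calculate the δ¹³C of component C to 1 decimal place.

-2.8 per mil

Isotope mass balance: δ_bulk = Σ fᵢ·δᵢ.
-37.0 = 0.392×(-64.8) + 0.188×(-50.4) + 0.223×δ_C + 0.197×(-7.6)
0.223·δ_C = -37.0 − (-36.374) = -0.626
δ_C = -0.626 / 0.223 = -2.81 per mil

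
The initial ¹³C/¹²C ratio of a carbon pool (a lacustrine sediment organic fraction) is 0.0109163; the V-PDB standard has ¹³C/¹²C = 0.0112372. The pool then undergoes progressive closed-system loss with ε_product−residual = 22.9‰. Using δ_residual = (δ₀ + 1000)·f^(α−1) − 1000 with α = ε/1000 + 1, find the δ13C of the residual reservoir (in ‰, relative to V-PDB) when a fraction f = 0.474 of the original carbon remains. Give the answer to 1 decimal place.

-45.0‰

δ₀ = (0.0109163/0.0112372 − 1)×1000 = (0.971443 − 1)×1000 = -28.557‰
α − 1 = ε/1000 = 0.0229
f^(α−1) = 0.474^(0.0229) = 0.983049
δ_res = (-28.557 + 1000) × 0.983049 − 1000 = 954.976 − 1000 = -45.02‰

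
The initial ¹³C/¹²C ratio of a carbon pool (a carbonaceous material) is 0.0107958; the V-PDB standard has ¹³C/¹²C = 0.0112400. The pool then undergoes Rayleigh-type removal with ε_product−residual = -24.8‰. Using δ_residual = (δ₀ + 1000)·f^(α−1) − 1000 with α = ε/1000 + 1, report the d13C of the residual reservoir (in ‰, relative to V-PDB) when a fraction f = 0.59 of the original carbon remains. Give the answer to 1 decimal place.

-26.9‰

δ₀ = (0.0107958/0.0112400 − 1)×1000 = (0.960480 − 1)×1000 = -39.520‰
α − 1 = ε/1000 = -0.0248
f^(α−1) = 0.59^(-0.0248) = 1.013171
δ_res = (-39.520 + 1000) × 1.013171 − 1000 = 973.131 − 1000 = -26.87‰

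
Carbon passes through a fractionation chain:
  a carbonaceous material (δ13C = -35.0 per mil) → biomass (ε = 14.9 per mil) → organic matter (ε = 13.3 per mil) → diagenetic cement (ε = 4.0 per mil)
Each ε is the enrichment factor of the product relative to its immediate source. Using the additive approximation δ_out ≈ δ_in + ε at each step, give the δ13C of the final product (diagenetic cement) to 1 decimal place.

step 1: δ ≈ -35.0 + (14.9) = -20.1 per mil
step 2: δ ≈ -20.1 + (13.3) = -6.8 per mil
step 3: δ ≈ -6.8 + (4.0) = -2.8 per mil

-2.8 per mil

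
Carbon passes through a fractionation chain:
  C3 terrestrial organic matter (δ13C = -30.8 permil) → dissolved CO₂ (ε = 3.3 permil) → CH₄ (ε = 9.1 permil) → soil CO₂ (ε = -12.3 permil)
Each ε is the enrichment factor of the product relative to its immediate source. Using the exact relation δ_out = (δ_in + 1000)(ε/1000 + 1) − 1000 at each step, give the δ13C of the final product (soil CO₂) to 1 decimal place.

-30.8 permil

step 1: δ = (-30.80 + 1000)·(3.3/1000 + 1) − 1000 = -27.60 permil
step 2: δ = (-27.60 + 1000)·(9.1/1000 + 1) − 1000 = -18.75 permil
step 3: δ = (-18.75 + 1000)·(-12.3/1000 + 1) − 1000 = -30.82 permil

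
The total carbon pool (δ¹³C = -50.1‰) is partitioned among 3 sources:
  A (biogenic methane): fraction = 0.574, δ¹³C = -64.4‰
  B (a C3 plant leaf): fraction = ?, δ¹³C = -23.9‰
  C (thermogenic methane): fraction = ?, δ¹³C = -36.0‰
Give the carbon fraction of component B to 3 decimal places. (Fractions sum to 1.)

Let f_B and f_C be the unknown fractions; fractions sum to 1 so f_B + f_C = 0.426.
Mass balance: Σ fᵢ·δᵢ = δ_bulk ⇒ f_B·(-23.9) + f_C·(-36.0) = -50.1 − (-36.966) = -13.134
Substitute f_C = 0.426 − f_B:
f_B·(-23.9 − -36.0) = -13.134 − 0.426×(-36.0) = 2.202
f_B = 2.202 / 12.1 = 0.1820

0.182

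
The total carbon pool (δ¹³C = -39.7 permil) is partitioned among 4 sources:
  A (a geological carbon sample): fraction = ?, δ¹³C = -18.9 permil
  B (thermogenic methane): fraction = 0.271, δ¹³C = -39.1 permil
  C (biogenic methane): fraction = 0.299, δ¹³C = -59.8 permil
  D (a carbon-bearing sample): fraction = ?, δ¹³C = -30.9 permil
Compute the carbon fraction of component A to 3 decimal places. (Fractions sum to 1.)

Let f_A and f_D be the unknown fractions; fractions sum to 1 so f_A + f_D = 0.430.
Mass balance: Σ fᵢ·δᵢ = δ_bulk ⇒ f_A·(-18.9) + f_D·(-30.9) = -39.7 − (-28.476) = -11.224
Substitute f_D = 0.430 − f_A:
f_A·(-18.9 − -30.9) = -11.224 − 0.430×(-30.9) = 2.063
f_A = 2.063 / 12.0 = 0.1719

0.172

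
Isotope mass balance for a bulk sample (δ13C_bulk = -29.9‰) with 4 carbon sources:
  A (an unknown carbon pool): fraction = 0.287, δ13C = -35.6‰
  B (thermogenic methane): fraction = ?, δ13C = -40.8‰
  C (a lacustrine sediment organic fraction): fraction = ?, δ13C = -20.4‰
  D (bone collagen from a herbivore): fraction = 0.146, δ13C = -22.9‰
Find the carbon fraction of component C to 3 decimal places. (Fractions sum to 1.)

0.333

Let f_C and f_B be the unknown fractions; fractions sum to 1 so f_C + f_B = 0.567.
Mass balance: Σ fᵢ·δᵢ = δ_bulk ⇒ f_C·(-20.4) + f_B·(-40.8) = -29.9 − (-13.561) = -16.339
Substitute f_B = 0.567 − f_C:
f_C·(-20.4 − -40.8) = -16.339 − 0.567×(-40.8) = 6.794
f_C = 6.794 / 20.4 = 0.3330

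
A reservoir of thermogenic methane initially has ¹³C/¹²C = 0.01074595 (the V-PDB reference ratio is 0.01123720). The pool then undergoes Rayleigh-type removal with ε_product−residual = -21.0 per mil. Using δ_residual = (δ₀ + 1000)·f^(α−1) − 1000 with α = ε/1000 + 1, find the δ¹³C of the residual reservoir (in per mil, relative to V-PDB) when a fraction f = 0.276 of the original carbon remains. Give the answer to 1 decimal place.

-17.5 per mil

δ₀ = (0.01074595/0.01123720 − 1)×1000 = (0.956284 − 1)×1000 = -43.716 per mil
α − 1 = ε/1000 = -0.0210
f^(α−1) = 0.276^(-0.0210) = 1.027403
δ_res = (-43.716 + 1000) × 1.027403 − 1000 = 982.489 − 1000 = -17.51 per mil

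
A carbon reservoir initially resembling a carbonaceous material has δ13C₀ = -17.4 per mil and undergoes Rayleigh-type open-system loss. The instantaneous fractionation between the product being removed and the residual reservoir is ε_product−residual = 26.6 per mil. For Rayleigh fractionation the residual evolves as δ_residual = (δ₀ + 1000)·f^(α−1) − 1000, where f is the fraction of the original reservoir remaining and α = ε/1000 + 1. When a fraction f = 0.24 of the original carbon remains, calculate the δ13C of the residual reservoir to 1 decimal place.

Rayleigh residual: δ_res = (δ₀ + 1000)·f^(α−1) − 1000
α = ε/1000 + 1 = 1.02660, so α − 1 = 0.02660
f^(α−1) = 0.24^(0.02660) = 0.962750
δ_res = (-17.4 + 1000) × 0.962750 − 1000 = 945.998 − 1000 = -54.00 per mil

-54.0 per mil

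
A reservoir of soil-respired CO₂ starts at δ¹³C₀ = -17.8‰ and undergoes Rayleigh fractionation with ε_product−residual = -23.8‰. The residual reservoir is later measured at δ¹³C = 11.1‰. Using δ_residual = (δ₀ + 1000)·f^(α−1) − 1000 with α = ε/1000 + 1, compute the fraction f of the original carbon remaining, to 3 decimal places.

α − 1 = ε/1000 = -0.0238
(δ_res + 1000)/(δ₀ + 1000) = (11.1 + 1000)/(-17.8 + 1000) = 1011.1/982.2 = 1.029424
f = 1.029424^(1/-0.0238) = exp(ln(1.029424)/-0.0238) = exp(0.02900/-0.0238)
f = exp(-1.2185) = 0.2957

0.296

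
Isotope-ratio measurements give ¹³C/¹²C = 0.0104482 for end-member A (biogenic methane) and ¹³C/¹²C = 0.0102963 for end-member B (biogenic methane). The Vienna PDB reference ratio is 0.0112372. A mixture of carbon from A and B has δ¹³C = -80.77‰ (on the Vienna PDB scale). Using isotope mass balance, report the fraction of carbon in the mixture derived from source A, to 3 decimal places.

δ_A = (0.0104482/0.0112372 − 1)×1000 = (0.929787 − 1)×1000 = -70.213‰
δ_B = (0.0102963/0.0112372 − 1)×1000 = (0.916269 − 1)×1000 = -83.731‰
f_A = (δ_mix − δ_B)/(δ_A − δ_B) = (-80.77 − (-83.731))/(-70.213 − (-83.731))
f_A = 2.961 / 13.518 = 0.2190

0.219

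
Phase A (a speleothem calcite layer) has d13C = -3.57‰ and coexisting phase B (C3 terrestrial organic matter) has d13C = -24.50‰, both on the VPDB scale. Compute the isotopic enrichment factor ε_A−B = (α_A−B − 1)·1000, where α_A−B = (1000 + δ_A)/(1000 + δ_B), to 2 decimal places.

α_A−B = (1000 + -3.57) / (1000 + -24.50) = 996.43 / 975.50 = 1.021456
ε_A−B = (1.021456 − 1) × 1000 = 21.456‰
(The approximation ε ≈ δ_A − δ_B would give 20.93‰.)

21.46‰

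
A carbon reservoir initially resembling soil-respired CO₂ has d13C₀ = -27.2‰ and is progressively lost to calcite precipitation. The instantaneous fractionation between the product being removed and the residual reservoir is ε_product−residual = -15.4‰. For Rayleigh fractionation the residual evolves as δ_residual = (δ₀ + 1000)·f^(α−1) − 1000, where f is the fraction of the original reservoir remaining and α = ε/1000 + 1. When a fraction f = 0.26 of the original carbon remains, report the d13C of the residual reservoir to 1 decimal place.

Rayleigh residual: δ_res = (δ₀ + 1000)·f^(α−1) − 1000
α = ε/1000 + 1 = 0.98460, so α − 1 = -0.01540
f^(α−1) = 0.26^(-0.01540) = 1.020962
δ_res = (-27.2 + 1000) × 1.020962 − 1000 = 993.191 − 1000 = -6.81‰

-6.8‰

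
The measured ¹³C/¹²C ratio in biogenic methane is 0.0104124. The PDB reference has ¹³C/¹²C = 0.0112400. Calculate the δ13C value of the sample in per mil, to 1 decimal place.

δ13C = (R_sample / R_standard − 1) × 1000
R_sample / R_standard = 0.0104124 / 0.0112400 = 0.926370
δ13C = (0.926370 − 1) × 1000 = -73.63 per mil

-73.6 per mil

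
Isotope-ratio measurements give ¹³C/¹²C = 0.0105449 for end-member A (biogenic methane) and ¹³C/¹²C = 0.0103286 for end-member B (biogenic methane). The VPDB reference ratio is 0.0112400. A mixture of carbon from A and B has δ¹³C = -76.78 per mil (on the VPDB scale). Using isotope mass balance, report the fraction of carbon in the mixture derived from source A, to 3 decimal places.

δ_A = (0.0105449/0.0112400 − 1)×1000 = (0.938158 − 1)×1000 = -61.842 per mil
δ_B = (0.0103286/0.0112400 − 1)×1000 = (0.918915 − 1)×1000 = -81.085 per mil
f_A = (δ_mix − δ_B)/(δ_A − δ_B) = (-76.78 − (-81.085))/(-61.842 − (-81.085))
f_A = 4.305 / 19.244 = 0.2237

0.224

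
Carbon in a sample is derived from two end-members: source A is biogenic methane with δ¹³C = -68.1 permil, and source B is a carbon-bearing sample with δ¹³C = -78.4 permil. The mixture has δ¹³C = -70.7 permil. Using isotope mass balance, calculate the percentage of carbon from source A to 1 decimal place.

δ_mix = f_A·δ_A + (1 − f_A)·δ_B  ⇒  f_A = (δ_mix − δ_B)/(δ_A − δ_B)
f_A = (-70.7 − (-78.4)) / (-68.1 − (-78.4))
f_A = 7.7 / 10.3 = 0.7476

74.8%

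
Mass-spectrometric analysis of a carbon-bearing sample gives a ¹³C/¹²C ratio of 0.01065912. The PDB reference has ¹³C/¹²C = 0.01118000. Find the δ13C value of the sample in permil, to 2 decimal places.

δ13C = (R_sample / R_standard − 1) × 1000
R_sample / R_standard = 0.01065912 / 0.01118000 = 0.953410
δ13C = (0.953410 − 1) × 1000 = -46.590 permil

-46.59 permil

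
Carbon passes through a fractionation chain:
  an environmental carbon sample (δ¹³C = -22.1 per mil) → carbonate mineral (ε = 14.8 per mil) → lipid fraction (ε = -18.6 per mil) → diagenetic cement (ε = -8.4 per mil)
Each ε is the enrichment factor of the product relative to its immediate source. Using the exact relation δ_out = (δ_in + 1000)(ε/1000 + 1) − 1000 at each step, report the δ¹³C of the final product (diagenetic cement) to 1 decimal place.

-34.3 per mil

step 1: δ = (-22.10 + 1000)·(14.8/1000 + 1) − 1000 = -7.63 per mil
step 2: δ = (-7.63 + 1000)·(-18.6/1000 + 1) − 1000 = -26.09 per mil
step 3: δ = (-26.09 + 1000)·(-8.4/1000 + 1) − 1000 = -34.27 per mil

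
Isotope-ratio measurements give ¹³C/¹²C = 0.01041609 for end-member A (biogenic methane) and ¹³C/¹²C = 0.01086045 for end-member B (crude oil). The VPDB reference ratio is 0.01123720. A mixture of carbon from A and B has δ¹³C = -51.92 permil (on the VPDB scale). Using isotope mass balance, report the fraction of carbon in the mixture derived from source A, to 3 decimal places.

0.465

δ_A = (0.01041609/0.01123720 − 1)×1000 = (0.926929 − 1)×1000 = -73.071 permil
δ_B = (0.01086045/0.01123720 − 1)×1000 = (0.966473 − 1)×1000 = -33.527 permil
f_A = (δ_mix − δ_B)/(δ_A − δ_B) = (-51.92 − (-33.527))/(-73.071 − (-33.527))
f_A = -18.393 / -39.544 = 0.4651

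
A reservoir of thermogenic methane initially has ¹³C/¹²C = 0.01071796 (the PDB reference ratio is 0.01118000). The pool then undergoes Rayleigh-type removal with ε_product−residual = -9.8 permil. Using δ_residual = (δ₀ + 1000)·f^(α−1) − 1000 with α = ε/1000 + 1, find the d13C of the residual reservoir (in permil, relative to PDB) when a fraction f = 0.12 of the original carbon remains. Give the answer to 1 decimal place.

δ₀ = (0.01071796/0.01118000 − 1)×1000 = (0.958673 − 1)×1000 = -41.327 permil
α − 1 = ε/1000 = -0.0098
f^(α−1) = 0.12^(-0.0098) = 1.020996
δ_res = (-41.327 + 1000) × 1.020996 − 1000 = 978.801 − 1000 = -21.20 permil

-21.2 permil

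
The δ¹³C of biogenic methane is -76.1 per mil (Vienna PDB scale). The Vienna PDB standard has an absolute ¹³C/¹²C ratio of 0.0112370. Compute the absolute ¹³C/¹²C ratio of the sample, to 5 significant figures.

0.010382

R_sample = R_standard × (δ¹³C/1000 + 1)
R_sample = 0.0112370 × (-76.1/1000 + 1) = 0.0112370 × 0.923900
R_sample = 0.0103819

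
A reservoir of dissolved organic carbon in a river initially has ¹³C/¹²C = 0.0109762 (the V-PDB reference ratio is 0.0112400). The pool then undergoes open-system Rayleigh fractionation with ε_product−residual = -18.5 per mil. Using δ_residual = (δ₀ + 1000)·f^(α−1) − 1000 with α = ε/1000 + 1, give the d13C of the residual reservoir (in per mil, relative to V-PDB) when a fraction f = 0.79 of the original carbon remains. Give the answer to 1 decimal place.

δ₀ = (0.0109762/0.0112400 − 1)×1000 = (0.976530 − 1)×1000 = -23.470 per mil
α − 1 = ε/1000 = -0.0185
f^(α−1) = 0.79^(-0.0185) = 1.004370
δ_res = (-23.470 + 1000) × 1.004370 − 1000 = 980.798 − 1000 = -19.20 per mil

-19.2 per mil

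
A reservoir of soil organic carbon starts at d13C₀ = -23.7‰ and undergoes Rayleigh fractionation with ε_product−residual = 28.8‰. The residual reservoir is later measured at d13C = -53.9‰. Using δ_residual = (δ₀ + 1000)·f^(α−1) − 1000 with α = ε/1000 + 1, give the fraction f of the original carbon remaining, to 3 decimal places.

α − 1 = ε/1000 = 0.0288
(δ_res + 1000)/(δ₀ + 1000) = (-53.9 + 1000)/(-23.7 + 1000) = 946.1/976.3 = 0.969067
f = 0.969067^(1/0.0288) = exp(ln(0.969067)/0.0288) = exp(-0.03142/0.0288)
f = exp(-1.0910) = 0.3359

0.336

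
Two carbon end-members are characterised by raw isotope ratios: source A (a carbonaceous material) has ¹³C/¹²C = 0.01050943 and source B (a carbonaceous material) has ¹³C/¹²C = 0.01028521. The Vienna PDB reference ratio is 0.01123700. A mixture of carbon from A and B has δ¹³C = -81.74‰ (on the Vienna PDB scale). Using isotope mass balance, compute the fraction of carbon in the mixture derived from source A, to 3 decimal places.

0.148

δ_A = (0.01050943/0.01123700 − 1)×1000 = (0.935252 − 1)×1000 = -64.748‰
δ_B = (0.01028521/0.01123700 − 1)×1000 = (0.915299 − 1)×1000 = -84.701‰
f_A = (δ_mix − δ_B)/(δ_A − δ_B) = (-81.74 − (-84.701))/(-64.748 − (-84.701))
f_A = 2.961 / 19.954 = 0.1484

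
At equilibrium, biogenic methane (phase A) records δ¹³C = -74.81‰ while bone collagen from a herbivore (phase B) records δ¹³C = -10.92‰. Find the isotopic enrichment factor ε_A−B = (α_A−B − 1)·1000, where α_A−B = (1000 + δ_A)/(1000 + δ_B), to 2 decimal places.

-64.60‰

α_A−B = (1000 + -74.81) / (1000 + -10.92) = 925.19 / 989.08 = 0.935405
ε_A−B = (0.935405 − 1) × 1000 = -64.595‰
(The approximation ε ≈ δ_A − δ_B would give -63.89‰.)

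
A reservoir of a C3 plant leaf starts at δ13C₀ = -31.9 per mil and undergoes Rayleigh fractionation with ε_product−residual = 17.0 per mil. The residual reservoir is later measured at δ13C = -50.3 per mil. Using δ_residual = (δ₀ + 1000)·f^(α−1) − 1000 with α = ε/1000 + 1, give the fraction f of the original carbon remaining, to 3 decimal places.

0.323

α − 1 = ε/1000 = 0.0170
(δ_res + 1000)/(δ₀ + 1000) = (-50.3 + 1000)/(-31.9 + 1000) = 949.7/968.1 = 0.980994
f = 0.980994^(1/0.0170) = exp(ln(0.980994)/0.0170) = exp(-0.01919/0.0170)
f = exp(-1.1288) = 0.3234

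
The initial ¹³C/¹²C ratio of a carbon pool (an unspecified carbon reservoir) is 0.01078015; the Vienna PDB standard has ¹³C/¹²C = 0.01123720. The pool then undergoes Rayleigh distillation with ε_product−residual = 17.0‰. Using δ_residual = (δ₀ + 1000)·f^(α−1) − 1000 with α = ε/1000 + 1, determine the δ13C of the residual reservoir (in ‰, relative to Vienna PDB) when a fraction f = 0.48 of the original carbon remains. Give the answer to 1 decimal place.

δ₀ = (0.01078015/0.01123720 − 1)×1000 = (0.959327 − 1)×1000 = -40.673‰
α − 1 = ε/1000 = 0.0170
f^(α−1) = 0.48^(0.0170) = 0.987600
δ_res = (-40.673 + 1000) × 0.987600 − 1000 = 947.431 − 1000 = -52.57‰

-52.6‰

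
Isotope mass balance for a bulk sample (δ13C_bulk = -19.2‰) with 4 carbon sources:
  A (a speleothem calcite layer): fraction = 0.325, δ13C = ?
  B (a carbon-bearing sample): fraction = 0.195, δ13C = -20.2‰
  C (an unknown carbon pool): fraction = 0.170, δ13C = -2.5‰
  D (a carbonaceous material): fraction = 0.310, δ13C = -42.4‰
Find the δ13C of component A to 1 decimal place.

-5.2‰

Isotope mass balance: δ_bulk = Σ fᵢ·δᵢ.
-19.2 = 0.325×δ_A + 0.195×(-20.2) + 0.170×(-2.5) + 0.310×(-42.4)
0.325·δ_A = -19.2 − (-17.508) = -1.692
δ_A = -1.692 / 0.325 = -5.21‰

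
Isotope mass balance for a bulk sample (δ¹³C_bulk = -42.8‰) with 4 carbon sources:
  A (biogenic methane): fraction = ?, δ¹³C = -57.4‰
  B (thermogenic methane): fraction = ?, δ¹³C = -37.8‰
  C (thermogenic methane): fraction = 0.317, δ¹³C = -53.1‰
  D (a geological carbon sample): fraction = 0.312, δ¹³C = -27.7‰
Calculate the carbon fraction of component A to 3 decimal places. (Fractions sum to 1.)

Let f_A and f_B be the unknown fractions; fractions sum to 1 so f_A + f_B = 0.371.
Mass balance: Σ fᵢ·δᵢ = δ_bulk ⇒ f_A·(-57.4) + f_B·(-37.8) = -42.8 − (-25.475) = -17.325
Substitute f_B = 0.371 − f_A:
f_A·(-57.4 − -37.8) = -17.325 − 0.371×(-37.8) = -3.301
f_A = -3.301 / -19.6 = 0.1684

0.168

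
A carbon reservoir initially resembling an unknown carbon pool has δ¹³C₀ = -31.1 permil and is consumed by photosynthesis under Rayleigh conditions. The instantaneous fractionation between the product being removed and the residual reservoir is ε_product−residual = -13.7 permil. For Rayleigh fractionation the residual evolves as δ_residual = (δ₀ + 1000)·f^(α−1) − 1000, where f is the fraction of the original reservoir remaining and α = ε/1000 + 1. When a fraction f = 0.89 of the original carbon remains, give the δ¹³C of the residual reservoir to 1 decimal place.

-29.6 permil

Rayleigh residual: δ_res = (δ₀ + 1000)·f^(α−1) − 1000
α = ε/1000 + 1 = 0.98630, so α − 1 = -0.01370
f^(α−1) = 0.89^(-0.01370) = 1.001598
δ_res = (-31.1 + 1000) × 1.001598 − 1000 = 970.448 − 1000 = -29.55 permil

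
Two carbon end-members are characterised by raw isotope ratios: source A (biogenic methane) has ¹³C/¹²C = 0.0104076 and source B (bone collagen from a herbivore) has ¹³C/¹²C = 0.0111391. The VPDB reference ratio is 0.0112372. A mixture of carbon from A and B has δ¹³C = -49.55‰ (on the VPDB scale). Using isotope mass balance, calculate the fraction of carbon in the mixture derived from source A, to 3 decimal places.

δ_A = (0.0104076/0.0112372 − 1)×1000 = (0.926174 − 1)×1000 = -73.826‰
δ_B = (0.0111391/0.0112372 − 1)×1000 = (0.991270 − 1)×1000 = -8.730‰
f_A = (δ_mix − δ_B)/(δ_A − δ_B) = (-49.55 − (-8.730))/(-73.826 − (-8.730))
f_A = -40.820 / -65.096 = 0.6271

0.627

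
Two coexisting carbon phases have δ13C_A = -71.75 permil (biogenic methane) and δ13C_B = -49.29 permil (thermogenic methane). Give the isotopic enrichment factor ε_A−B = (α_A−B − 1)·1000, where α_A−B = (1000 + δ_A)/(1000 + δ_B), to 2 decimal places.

-23.62 permil

α_A−B = (1000 + -71.75) / (1000 + -49.29) = 928.25 / 950.71 = 0.976376
ε_A−B = (0.976376 − 1) × 1000 = -23.624 permil
(The approximation ε ≈ δ_A − δ_B would give -22.46 permil.)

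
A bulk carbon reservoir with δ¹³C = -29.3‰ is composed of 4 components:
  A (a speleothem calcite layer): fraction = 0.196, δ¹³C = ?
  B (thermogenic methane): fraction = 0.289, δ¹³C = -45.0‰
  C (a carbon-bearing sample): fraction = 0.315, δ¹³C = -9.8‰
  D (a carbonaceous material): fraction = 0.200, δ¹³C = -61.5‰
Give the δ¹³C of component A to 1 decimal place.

Isotope mass balance: δ_bulk = Σ fᵢ·δᵢ.
-29.3 = 0.196×δ_A + 0.289×(-45.0) + 0.315×(-9.8) + 0.200×(-61.5)
0.196·δ_A = -29.3 − (-28.392) = -0.908
δ_A = -0.908 / 0.196 = -4.63‰

-4.6‰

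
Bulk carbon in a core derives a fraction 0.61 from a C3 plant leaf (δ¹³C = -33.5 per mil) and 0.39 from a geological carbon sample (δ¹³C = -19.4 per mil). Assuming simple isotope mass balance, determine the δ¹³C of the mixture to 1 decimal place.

-28.0 per mil

δ_mix = f_A·δ_A + f_B·δ_B
δ_mix = 0.61 × (-33.5) + 0.39 × (-19.4)
δ_mix = -20.43 + -7.57 = -28.00 per mil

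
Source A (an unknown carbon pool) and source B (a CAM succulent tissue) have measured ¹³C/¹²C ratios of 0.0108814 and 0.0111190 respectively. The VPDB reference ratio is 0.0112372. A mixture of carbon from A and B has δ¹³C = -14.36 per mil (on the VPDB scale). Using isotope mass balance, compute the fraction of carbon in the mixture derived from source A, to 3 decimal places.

δ_A = (0.0108814/0.0112372 − 1)×1000 = (0.968337 − 1)×1000 = -31.663 per mil
δ_B = (0.0111190/0.0112372 − 1)×1000 = (0.989481 − 1)×1000 = -10.519 per mil
f_A = (δ_mix − δ_B)/(δ_A − δ_B) = (-14.36 − (-10.519))/(-31.663 − (-10.519))
f_A = -3.841 / -21.144 = 0.1817

0.182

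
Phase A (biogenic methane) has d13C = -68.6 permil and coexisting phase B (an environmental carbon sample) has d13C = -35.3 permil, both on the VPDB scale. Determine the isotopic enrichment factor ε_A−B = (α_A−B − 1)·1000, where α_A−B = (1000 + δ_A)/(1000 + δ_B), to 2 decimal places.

α_A−B = (1000 + -68.6) / (1000 + -35.3) = 931.4 / 964.7 = 0.965481
ε_A−B = (0.965481 − 1) × 1000 = -34.519 permil
(The approximation ε ≈ δ_A − δ_B would give -33.3 permil.)

-34.52 permil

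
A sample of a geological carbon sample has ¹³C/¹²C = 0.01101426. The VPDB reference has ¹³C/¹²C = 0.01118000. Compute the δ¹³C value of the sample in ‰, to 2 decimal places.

δ¹³C = (R_sample / R_standard − 1) × 1000
R_sample / R_standard = 0.01101426 / 0.01118000 = 0.985175
δ¹³C = (0.985175 − 1) × 1000 = -14.825‰

-14.82‰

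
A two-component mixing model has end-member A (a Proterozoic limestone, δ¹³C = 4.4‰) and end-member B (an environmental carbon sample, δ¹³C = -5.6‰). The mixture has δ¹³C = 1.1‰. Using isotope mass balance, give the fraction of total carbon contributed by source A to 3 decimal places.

δ_mix = f_A·δ_A + (1 − f_A)·δ_B  ⇒  f_A = (δ_mix − δ_B)/(δ_A − δ_B)
f_A = (1.1 − (-5.6)) / (4.4 − (-5.6))
f_A = 6.7 / 10.0 = 0.6700

0.670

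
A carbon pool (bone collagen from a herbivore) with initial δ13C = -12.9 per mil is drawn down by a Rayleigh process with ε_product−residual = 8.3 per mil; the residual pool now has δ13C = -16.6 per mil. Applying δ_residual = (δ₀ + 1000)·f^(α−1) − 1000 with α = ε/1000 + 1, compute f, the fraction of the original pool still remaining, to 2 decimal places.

α − 1 = ε/1000 = 0.0083
(δ_res + 1000)/(δ₀ + 1000) = (-16.6 + 1000)/(-12.9 + 1000) = 983.4/987.1 = 0.996252
f = 0.996252^(1/0.0083) = exp(ln(0.996252)/0.0083) = exp(-0.00376/0.0083)
f = exp(-0.4525) = 0.6361

0.64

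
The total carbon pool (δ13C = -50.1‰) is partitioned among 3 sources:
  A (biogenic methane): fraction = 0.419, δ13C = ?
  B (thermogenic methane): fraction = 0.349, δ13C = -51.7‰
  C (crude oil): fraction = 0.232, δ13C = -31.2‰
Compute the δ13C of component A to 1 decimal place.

Isotope mass balance: δ_bulk = Σ fᵢ·δᵢ.
-50.1 = 0.419×δ_A + 0.349×(-51.7) + 0.232×(-31.2)
0.419·δ_A = -50.1 − (-25.282) = -24.818
δ_A = -24.818 / 0.419 = -59.23‰

-59.2‰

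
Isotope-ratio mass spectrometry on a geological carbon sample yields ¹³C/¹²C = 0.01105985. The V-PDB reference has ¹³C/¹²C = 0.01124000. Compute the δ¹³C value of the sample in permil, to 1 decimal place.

-16.0 permil

δ¹³C = (R_sample / R_standard − 1) × 1000
R_sample / R_standard = 0.01105985 / 0.01124000 = 0.983972
δ¹³C = (0.983972 − 1) × 1000 = -16.03 permil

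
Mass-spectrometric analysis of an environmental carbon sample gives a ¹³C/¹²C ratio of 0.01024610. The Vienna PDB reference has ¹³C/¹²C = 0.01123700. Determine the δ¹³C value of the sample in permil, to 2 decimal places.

δ¹³C = (R_sample / R_standard − 1) × 1000
R_sample / R_standard = 0.01024610 / 0.01123700 = 0.911818
δ¹³C = (0.911818 − 1) × 1000 = -88.182 permil

-88.18 permil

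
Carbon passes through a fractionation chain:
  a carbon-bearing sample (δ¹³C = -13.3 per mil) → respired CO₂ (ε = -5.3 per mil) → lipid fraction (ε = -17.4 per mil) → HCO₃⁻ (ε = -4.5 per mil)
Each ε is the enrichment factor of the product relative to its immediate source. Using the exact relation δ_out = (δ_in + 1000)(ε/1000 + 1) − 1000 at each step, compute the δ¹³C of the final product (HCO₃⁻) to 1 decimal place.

-39.9 per mil

step 1: δ = (-13.30 + 1000)·(-5.3/1000 + 1) − 1000 = -18.53 per mil
step 2: δ = (-18.53 + 1000)·(-17.4/1000 + 1) − 1000 = -35.61 per mil
step 3: δ = (-35.61 + 1000)·(-4.5/1000 + 1) − 1000 = -39.95 per mil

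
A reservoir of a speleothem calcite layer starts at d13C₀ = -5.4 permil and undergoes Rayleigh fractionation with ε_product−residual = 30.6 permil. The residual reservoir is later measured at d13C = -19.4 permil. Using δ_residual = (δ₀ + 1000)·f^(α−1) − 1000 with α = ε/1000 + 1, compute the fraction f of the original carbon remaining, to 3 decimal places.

0.629

α − 1 = ε/1000 = 0.0306
(δ_res + 1000)/(δ₀ + 1000) = (-19.4 + 1000)/(-5.4 + 1000) = 980.6/994.6 = 0.985924
f = 0.985924^(1/0.0306) = exp(ln(0.985924)/0.0306) = exp(-0.01418/0.0306)
f = exp(-0.4633) = 0.6292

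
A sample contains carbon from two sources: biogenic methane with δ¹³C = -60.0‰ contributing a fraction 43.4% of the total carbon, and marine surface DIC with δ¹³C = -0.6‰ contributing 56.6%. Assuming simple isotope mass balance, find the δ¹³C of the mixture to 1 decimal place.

δ_mix = f_A·δ_A + f_B·δ_B
δ_mix = 0.434 × (-60.0) + 0.566 × (-0.6)
δ_mix = -26.04 + -0.34 = -26.38‰

-26.4‰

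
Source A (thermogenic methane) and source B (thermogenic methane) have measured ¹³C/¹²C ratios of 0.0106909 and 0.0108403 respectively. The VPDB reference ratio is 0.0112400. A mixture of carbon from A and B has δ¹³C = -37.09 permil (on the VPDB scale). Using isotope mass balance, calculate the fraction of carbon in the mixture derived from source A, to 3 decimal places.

0.115

δ_A = (0.0106909/0.0112400 − 1)×1000 = (0.951148 − 1)×1000 = -48.852 permil
δ_B = (0.0108403/0.0112400 − 1)×1000 = (0.964440 − 1)×1000 = -35.560 permil
f_A = (δ_mix − δ_B)/(δ_A − δ_B) = (-37.09 − (-35.560))/(-48.852 − (-35.560))
f_A = -1.530 / -13.292 = 0.1151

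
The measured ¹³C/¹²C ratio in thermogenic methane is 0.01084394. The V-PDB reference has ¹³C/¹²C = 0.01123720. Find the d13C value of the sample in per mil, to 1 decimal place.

-35.0 per mil

d13C = (R_sample / R_standard − 1) × 1000
R_sample / R_standard = 0.01084394 / 0.01123720 = 0.965004
d13C = (0.965004 − 1) × 1000 = -35.00 per mil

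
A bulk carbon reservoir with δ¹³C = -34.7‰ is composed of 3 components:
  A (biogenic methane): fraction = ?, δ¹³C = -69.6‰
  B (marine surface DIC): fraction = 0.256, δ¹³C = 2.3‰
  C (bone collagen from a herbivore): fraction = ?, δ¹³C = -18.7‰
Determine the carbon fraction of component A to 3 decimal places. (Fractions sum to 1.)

0.420

Let f_A and f_C be the unknown fractions; fractions sum to 1 so f_A + f_C = 0.744.
Mass balance: Σ fᵢ·δᵢ = δ_bulk ⇒ f_A·(-69.6) + f_C·(-18.7) = -34.7 − (0.589) = -35.289
Substitute f_C = 0.744 − f_A:
f_A·(-69.6 − -18.7) = -35.289 − 0.744×(-18.7) = -21.376
f_A = -21.376 / -50.9 = 0.4200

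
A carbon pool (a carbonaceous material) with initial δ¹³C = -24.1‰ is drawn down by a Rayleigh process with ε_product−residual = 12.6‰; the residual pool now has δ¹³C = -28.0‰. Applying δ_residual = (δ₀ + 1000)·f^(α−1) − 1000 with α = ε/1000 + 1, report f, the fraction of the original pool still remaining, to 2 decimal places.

0.73

α − 1 = ε/1000 = 0.0126
(δ_res + 1000)/(δ₀ + 1000) = (-28.0 + 1000)/(-24.1 + 1000) = 972.0/975.9 = 0.996004
f = 0.996004^(1/0.0126) = exp(ln(0.996004)/0.0126) = exp(-0.00400/0.0126)
f = exp(-0.3178) = 0.7277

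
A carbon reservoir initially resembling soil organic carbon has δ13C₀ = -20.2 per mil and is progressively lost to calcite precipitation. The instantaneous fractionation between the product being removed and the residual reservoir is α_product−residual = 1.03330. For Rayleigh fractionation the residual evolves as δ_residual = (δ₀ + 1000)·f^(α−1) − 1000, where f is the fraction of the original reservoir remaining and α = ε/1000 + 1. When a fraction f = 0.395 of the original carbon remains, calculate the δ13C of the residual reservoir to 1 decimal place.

Rayleigh residual: δ_res = (δ₀ + 1000)·f^(α−1) − 1000
α − 1 = 0.03330
f^(α−1) = 0.395^(0.03330) = 0.969542
δ_res = (-20.2 + 1000) × 0.969542 − 1000 = 949.957 − 1000 = -50.04 per mil

-50.0 per mil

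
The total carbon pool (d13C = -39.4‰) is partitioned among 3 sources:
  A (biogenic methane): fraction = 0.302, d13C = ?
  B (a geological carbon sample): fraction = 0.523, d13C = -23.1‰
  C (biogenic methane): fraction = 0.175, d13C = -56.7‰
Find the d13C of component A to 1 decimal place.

-57.6‰

Isotope mass balance: δ_bulk = Σ fᵢ·δᵢ.
-39.4 = 0.302×δ_A + 0.523×(-23.1) + 0.175×(-56.7)
0.302·δ_A = -39.4 − (-22.004) = -17.396
δ_A = -17.396 / 0.302 = -57.60‰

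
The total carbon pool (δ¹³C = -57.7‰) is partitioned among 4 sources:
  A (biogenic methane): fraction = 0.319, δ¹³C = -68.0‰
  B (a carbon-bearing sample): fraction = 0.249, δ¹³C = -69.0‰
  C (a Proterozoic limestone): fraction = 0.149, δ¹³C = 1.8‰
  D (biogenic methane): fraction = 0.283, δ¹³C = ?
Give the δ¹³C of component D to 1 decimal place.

Isotope mass balance: δ_bulk = Σ fᵢ·δᵢ.
-57.7 = 0.319×(-68.0) + 0.249×(-69.0) + 0.149×(1.8) + 0.283×δ_D
0.283·δ_D = -57.7 − (-38.605) = -19.095
δ_D = -19.095 / 0.283 = -67.47‰

-67.5‰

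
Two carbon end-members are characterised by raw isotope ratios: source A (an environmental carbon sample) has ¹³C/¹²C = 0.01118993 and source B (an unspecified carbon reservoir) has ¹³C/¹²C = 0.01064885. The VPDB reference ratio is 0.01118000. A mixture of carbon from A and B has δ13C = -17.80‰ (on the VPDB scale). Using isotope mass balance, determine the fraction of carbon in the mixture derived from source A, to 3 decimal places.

0.614

δ_A = (0.01118993/0.01118000 − 1)×1000 = (1.000888 − 1)×1000 = 0.888‰
δ_B = (0.01064885/0.01118000 − 1)×1000 = (0.952491 − 1)×1000 = -47.509‰
f_A = (δ_mix − δ_B)/(δ_A − δ_B) = (-17.80 − (-47.509))/(0.888 − (-47.509))
f_A = 29.709 / 48.397 = 0.6139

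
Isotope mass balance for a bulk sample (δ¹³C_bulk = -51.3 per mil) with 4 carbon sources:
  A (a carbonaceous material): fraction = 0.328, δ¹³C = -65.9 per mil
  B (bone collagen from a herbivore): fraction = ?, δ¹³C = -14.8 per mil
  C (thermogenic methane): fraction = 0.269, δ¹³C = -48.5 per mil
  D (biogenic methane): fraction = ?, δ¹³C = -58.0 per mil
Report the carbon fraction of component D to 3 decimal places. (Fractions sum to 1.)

Let f_D and f_B be the unknown fractions; fractions sum to 1 so f_D + f_B = 0.403.
Mass balance: Σ fᵢ·δᵢ = δ_bulk ⇒ f_D·(-58.0) + f_B·(-14.8) = -51.3 − (-34.662) = -16.638
Substitute f_B = 0.403 − f_D:
f_D·(-58.0 − -14.8) = -16.638 − 0.403×(-14.8) = -10.674
f_D = -10.674 / -43.2 = 0.2471

0.247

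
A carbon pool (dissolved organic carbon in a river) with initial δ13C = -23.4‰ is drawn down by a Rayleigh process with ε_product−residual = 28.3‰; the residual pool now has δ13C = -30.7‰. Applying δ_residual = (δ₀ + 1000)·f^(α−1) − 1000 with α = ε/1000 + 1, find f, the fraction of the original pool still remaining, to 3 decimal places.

0.767

α − 1 = ε/1000 = 0.0283
(δ_res + 1000)/(δ₀ + 1000) = (-30.7 + 1000)/(-23.4 + 1000) = 969.3/976.6 = 0.992525
f = 0.992525^(1/0.0283) = exp(ln(0.992525)/0.0283) = exp(-0.00750/0.0283)
f = exp(-0.2651) = 0.7671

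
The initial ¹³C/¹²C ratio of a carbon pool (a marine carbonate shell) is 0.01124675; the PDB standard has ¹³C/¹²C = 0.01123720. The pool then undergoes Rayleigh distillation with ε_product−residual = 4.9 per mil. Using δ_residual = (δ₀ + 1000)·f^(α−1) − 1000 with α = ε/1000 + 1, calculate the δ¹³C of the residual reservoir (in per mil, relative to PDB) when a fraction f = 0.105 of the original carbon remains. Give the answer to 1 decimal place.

-10.1 per mil

δ₀ = (0.01124675/0.01123720 − 1)×1000 = (1.000850 − 1)×1000 = 0.850 per mil
α − 1 = ε/1000 = 0.0049
f^(α−1) = 0.105^(0.0049) = 0.989017
δ_res = (0.850 + 1000) × 0.989017 − 1000 = 989.858 − 1000 = -10.14 per mil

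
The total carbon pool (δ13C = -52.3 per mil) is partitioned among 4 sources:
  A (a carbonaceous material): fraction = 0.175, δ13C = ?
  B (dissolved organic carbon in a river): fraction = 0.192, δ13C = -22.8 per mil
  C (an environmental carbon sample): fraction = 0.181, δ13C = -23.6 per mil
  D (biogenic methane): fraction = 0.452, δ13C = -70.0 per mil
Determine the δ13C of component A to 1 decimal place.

Isotope mass balance: δ_bulk = Σ fᵢ·δᵢ.
-52.3 = 0.175×δ_A + 0.192×(-22.8) + 0.181×(-23.6) + 0.452×(-70.0)
0.175·δ_A = -52.3 − (-40.289) = -12.011
δ_A = -12.011 / 0.175 = -68.63 per mil

-68.6 per mil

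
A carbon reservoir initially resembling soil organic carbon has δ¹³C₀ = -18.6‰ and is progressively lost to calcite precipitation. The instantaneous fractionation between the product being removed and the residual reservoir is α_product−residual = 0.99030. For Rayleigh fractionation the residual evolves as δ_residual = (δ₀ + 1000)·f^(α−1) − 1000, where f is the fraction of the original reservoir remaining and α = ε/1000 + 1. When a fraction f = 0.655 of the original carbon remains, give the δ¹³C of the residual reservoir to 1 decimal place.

-14.6‰

Rayleigh residual: δ_res = (δ₀ + 1000)·f^(α−1) − 1000
α − 1 = -0.00970
f^(α−1) = 0.655^(-0.00970) = 1.004113
δ_res = (-18.6 + 1000) × 1.004113 − 1000 = 985.436 − 1000 = -14.56‰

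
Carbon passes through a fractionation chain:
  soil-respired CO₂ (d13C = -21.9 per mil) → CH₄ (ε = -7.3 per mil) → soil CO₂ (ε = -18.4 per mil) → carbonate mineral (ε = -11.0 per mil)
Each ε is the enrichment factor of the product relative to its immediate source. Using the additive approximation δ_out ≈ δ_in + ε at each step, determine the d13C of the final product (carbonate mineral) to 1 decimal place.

step 1: δ ≈ -21.9 + (-7.3) = -29.2 per mil
step 2: δ ≈ -29.2 + (-18.4) = -47.6 per mil
step 3: δ ≈ -47.6 + (-11.0) = -58.6 per mil

-58.6 per mil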